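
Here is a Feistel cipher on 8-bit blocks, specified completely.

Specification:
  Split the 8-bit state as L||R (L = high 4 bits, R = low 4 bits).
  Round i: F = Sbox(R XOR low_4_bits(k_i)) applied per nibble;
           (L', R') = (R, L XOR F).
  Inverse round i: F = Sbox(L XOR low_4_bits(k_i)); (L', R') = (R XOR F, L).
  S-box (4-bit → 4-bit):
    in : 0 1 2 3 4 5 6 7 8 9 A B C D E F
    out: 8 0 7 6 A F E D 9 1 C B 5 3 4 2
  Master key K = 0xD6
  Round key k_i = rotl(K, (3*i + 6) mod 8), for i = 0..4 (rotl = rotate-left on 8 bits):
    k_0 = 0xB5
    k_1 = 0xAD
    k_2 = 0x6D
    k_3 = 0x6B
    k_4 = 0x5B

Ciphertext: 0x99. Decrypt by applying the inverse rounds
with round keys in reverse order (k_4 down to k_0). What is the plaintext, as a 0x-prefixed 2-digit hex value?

s_0 = ciphertext = 0x99
s_1 = InvRound(s_0, k_4) = 0xE9
s_2 = InvRound(s_1, k_3) = 0x6E
s_3 = InvRound(s_2, k_2) = 0x56
s_4 = InvRound(s_3, k_1) = 0xF5
s_5 = InvRound(s_4, k_0) = 0x9F

0x9F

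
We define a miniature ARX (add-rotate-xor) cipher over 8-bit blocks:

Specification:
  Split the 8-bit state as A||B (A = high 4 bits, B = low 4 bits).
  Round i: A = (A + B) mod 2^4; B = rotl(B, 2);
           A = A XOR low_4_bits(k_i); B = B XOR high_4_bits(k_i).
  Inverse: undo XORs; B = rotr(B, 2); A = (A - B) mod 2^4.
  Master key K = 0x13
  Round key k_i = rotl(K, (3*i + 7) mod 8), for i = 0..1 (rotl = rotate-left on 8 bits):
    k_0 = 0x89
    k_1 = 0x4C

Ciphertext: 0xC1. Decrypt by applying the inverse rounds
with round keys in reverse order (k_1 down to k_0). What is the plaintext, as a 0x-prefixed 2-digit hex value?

s_0 = ciphertext = 0xC1
s_1 = InvRound(s_0, k_1) = 0xB5
s_2 = InvRound(s_1, k_0) = 0xB7

0xB7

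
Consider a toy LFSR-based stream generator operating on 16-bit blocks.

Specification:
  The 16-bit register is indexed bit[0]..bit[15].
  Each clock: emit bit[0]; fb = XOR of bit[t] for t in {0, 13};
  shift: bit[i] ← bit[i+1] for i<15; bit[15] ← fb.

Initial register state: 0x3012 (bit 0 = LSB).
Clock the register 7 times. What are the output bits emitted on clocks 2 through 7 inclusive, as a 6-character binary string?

100100

reg_0 = 0x3012
clock 1: out=0, reg = 0x9809
clock 2: out=1, reg = 0xCC04
clock 3: out=0, reg = 0x6602
clock 4: out=0, reg = 0xB301
clock 5: out=1, reg = 0x5980
clock 6: out=0, reg = 0x2CC0
clock 7: out=0, reg = 0x9660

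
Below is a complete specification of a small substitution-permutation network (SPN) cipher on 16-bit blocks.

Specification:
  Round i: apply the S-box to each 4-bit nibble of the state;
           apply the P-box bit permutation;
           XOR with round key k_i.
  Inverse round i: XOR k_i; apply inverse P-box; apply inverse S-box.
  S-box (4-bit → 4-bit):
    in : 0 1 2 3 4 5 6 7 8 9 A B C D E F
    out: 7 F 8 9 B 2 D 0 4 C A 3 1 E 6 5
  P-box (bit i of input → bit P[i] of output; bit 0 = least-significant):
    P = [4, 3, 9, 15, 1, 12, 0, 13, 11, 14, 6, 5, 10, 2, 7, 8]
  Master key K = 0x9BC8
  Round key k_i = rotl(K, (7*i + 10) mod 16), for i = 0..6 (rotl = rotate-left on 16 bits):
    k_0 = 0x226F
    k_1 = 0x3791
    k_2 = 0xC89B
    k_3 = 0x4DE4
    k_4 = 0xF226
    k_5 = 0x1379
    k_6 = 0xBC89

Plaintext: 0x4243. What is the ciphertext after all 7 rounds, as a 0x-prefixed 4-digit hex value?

s_0 = plaintext = 0x4243
s_1 = Round(s_0, k_0) = 0x9759
s_2 = Round(s_1, k_1) = 0xA411
s_3 = Round(s_2, k_2) = 0x33A4
s_4 = Round(s_3, k_3) = 0xF0DC
s_5 = Round(s_4, k_4) = 0x8EF7
s_6 = Round(s_5, k_5) = 0x53BA
s_7 = Round(s_6, k_6) = 0x24A7

0x24A7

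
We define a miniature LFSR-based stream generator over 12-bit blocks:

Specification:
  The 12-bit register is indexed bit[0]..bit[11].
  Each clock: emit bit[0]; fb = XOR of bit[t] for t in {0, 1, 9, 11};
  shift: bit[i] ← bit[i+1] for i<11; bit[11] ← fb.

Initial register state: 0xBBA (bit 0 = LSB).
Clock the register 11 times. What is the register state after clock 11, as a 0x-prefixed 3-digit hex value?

0x333

reg_0 = 0xBBA
clock 1: out=0, reg = 0xDDD
clock 2: out=1, reg = 0x6EE
clock 3: out=0, reg = 0x377
clock 4: out=1, reg = 0x9BB
clock 5: out=1, reg = 0xCDD
clock 6: out=1, reg = 0x66E
clock 7: out=0, reg = 0x337
clock 8: out=1, reg = 0x99B
clock 9: out=1, reg = 0xCCD
clock 10: out=1, reg = 0x666
clock 11: out=0, reg = 0x333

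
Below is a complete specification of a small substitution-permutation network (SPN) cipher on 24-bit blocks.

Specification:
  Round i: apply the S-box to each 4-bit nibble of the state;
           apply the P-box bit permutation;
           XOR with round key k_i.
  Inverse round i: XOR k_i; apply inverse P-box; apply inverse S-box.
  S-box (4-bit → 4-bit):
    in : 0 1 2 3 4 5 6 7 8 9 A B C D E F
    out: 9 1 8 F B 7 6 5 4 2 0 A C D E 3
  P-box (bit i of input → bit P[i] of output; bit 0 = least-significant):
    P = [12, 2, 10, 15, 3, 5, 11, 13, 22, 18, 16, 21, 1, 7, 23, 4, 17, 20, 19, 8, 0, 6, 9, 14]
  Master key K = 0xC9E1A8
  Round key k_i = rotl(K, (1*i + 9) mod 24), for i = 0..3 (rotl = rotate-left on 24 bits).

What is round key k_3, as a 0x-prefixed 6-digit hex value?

0x1A8C9E

K = 0xC9E1A8
k_0 = rotl(K, (1*0+9) mod 24) = rotl(K, 9) = 0xC35193
k_1 = rotl(K, (1*1+9) mod 24) = rotl(K, 10) = 0x86A327
k_2 = rotl(K, (1*2+9) mod 24) = rotl(K, 11) = 0x0D464F
k_3 = rotl(K, (1*3+9) mod 24) = rotl(K, 12) = 0x1A8C9E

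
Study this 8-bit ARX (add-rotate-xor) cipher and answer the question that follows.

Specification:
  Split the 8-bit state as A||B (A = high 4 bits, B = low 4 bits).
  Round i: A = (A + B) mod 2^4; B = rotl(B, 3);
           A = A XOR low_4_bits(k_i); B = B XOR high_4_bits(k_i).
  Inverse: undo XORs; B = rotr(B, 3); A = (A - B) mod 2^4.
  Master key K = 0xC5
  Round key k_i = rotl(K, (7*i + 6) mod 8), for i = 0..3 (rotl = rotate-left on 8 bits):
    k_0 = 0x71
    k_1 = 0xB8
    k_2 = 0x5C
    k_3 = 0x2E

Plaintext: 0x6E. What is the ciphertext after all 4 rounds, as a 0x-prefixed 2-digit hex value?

s_0 = plaintext = 0x6E
s_1 = Round(s_0, k_0) = 0x50
s_2 = Round(s_1, k_1) = 0xDB
s_3 = Round(s_2, k_2) = 0x48
s_4 = Round(s_3, k_3) = 0x26

0x26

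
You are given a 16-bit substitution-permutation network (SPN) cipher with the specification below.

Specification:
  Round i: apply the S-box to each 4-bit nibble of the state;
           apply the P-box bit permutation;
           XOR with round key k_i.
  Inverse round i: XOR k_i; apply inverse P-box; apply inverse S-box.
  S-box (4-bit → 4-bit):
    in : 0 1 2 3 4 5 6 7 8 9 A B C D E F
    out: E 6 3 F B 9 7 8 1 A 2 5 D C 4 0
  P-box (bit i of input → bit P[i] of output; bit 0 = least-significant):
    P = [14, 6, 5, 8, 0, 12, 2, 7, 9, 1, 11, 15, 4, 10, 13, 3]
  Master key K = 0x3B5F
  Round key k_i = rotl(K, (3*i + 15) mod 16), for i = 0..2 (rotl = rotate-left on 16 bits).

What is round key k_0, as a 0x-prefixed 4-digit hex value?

0x9DAF

K = 0x3B5F
k_0 = rotl(K, (3*0+15) mod 16) = rotl(K, 15) = 0x9DAF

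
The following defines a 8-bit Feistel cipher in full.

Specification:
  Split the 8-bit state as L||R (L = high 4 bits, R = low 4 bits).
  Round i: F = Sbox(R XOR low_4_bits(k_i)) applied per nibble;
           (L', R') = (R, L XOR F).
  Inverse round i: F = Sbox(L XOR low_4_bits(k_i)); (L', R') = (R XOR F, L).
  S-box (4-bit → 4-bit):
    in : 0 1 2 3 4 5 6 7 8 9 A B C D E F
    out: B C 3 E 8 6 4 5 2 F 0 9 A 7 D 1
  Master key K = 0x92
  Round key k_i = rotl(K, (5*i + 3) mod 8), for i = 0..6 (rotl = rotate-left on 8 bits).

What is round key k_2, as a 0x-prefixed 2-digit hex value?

0x52

K = 0x92
k_0 = rotl(K, (5*0+3) mod 8) = rotl(K, 3) = 0x94
k_1 = rotl(K, (5*1+3) mod 8) = rotl(K, 0) = 0x92
k_2 = rotl(K, (5*2+3) mod 8) = rotl(K, 5) = 0x52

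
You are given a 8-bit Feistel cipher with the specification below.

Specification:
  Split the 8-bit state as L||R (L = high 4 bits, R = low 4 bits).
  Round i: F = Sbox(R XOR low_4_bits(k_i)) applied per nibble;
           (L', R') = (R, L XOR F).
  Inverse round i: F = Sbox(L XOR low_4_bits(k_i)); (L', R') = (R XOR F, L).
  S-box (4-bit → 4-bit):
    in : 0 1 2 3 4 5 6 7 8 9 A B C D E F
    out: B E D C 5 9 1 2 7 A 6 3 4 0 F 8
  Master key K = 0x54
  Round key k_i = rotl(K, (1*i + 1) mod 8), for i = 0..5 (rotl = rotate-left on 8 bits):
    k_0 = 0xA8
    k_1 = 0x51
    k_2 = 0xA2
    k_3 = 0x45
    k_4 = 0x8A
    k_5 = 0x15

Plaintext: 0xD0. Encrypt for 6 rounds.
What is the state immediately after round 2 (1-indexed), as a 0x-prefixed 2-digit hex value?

s_0 = plaintext = 0xD0
s_1 = Round(s_0, k_0) = 0x0A
s_2 = Round(s_1, k_1) = 0xA3
s_3 = Round(s_2, k_2) = 0x34
s_4 = Round(s_3, k_3) = 0x4D
s_5 = Round(s_4, k_4) = 0xD6
s_6 = Round(s_5, k_5) = 0x61

0xA3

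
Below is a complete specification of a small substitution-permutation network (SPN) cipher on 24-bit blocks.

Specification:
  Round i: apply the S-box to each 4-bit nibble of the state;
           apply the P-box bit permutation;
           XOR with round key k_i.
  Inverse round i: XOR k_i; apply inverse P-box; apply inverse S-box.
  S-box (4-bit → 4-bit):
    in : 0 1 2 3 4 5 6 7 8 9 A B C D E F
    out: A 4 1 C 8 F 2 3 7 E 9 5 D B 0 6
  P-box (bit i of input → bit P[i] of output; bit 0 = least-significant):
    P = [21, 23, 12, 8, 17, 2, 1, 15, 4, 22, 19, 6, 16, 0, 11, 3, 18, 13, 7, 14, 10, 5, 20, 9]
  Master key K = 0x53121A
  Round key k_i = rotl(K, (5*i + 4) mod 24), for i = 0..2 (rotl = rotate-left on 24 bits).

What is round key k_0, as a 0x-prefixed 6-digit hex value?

K = 0x53121A
k_0 = rotl(K, (5*0+4) mod 24) = rotl(K, 4) = 0x3121A5

0x3121A5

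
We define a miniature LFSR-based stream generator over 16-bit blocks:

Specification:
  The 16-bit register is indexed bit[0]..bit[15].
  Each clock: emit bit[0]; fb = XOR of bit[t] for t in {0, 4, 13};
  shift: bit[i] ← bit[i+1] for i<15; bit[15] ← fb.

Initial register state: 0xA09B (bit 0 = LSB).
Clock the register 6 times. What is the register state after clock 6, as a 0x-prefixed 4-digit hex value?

0xBE82

reg_0 = 0xA09B
clock 1: out=1, reg = 0xD04D
clock 2: out=1, reg = 0xE826
clock 3: out=0, reg = 0xF413
clock 4: out=1, reg = 0xFA09
clock 5: out=1, reg = 0x7D04
clock 6: out=0, reg = 0xBE82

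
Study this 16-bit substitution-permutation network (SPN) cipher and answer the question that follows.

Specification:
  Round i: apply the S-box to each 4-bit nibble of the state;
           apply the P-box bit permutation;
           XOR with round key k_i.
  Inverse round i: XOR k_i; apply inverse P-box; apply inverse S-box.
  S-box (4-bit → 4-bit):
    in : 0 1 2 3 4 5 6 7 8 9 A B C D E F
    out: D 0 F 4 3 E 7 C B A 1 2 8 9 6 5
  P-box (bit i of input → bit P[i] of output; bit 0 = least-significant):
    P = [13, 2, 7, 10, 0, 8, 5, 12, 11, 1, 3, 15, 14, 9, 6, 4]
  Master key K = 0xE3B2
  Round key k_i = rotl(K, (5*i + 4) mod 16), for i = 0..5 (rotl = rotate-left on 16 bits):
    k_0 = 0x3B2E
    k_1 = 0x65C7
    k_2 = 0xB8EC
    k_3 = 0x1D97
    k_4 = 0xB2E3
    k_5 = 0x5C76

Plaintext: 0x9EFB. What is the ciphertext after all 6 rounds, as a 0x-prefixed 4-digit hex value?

s_0 = plaintext = 0x9EFB
s_1 = Round(s_0, k_0) = 0x3911
s_2 = Round(s_1, k_1) = 0xE585
s_3 = Round(s_2, k_2) = 0x2F23
s_4 = Round(s_3, k_3) = 0x466E
s_5 = Round(s_4, k_4) = 0xF94C
s_6 = Round(s_5, k_5) = 0x9935

0x9935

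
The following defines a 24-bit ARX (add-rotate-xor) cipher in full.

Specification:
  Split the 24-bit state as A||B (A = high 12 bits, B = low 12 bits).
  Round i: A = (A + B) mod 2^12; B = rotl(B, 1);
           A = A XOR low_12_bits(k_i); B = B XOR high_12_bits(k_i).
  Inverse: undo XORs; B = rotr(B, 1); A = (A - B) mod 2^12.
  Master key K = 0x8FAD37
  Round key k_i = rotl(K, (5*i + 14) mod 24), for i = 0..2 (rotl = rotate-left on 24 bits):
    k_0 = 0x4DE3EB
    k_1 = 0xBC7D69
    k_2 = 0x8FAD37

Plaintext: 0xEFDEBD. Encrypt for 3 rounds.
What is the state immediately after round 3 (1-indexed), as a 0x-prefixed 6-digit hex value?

0xE1C9E3

s_0 = plaintext = 0xEFDEBD
s_1 = Round(s_0, k_0) = 0xE519A5
s_2 = Round(s_1, k_1) = 0xA9F88C
s_3 = Round(s_2, k_2) = 0xE1C9E3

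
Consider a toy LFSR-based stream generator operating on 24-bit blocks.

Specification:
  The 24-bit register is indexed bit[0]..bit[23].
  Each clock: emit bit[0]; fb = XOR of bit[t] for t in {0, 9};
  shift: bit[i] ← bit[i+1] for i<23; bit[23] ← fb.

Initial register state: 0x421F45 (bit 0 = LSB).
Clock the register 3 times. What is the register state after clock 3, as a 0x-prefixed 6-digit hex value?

0x4843E8

reg_0 = 0x421F45
clock 1: out=1, reg = 0x210FA2
clock 2: out=0, reg = 0x9087D1
clock 3: out=1, reg = 0x4843E8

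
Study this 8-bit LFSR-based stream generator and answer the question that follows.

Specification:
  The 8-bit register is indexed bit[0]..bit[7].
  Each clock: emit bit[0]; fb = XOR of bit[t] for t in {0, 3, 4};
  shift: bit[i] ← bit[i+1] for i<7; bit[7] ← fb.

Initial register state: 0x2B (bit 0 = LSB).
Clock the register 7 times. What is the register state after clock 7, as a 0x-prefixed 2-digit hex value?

0xD8

reg_0 = 0x2B
clock 1: out=1, reg = 0x15
clock 2: out=1, reg = 0x0A
clock 3: out=0, reg = 0x85
clock 4: out=1, reg = 0xC2
clock 5: out=0, reg = 0x61
clock 6: out=1, reg = 0xB0
clock 7: out=0, reg = 0xD8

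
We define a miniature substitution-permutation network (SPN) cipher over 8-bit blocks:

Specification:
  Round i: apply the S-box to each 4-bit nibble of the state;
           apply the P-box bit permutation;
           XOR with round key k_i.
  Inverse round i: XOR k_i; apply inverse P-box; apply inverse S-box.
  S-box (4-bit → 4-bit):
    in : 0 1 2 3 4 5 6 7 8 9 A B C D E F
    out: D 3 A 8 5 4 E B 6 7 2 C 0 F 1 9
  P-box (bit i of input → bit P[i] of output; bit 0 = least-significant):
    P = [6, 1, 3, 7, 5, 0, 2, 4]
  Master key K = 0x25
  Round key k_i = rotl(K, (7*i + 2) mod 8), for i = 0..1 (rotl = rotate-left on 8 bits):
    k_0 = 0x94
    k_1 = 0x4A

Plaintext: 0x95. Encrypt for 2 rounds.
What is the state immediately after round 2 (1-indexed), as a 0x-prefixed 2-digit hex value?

s_0 = plaintext = 0x95
s_1 = Round(s_0, k_0) = 0xB9
s_2 = Round(s_1, k_1) = 0x14

0x14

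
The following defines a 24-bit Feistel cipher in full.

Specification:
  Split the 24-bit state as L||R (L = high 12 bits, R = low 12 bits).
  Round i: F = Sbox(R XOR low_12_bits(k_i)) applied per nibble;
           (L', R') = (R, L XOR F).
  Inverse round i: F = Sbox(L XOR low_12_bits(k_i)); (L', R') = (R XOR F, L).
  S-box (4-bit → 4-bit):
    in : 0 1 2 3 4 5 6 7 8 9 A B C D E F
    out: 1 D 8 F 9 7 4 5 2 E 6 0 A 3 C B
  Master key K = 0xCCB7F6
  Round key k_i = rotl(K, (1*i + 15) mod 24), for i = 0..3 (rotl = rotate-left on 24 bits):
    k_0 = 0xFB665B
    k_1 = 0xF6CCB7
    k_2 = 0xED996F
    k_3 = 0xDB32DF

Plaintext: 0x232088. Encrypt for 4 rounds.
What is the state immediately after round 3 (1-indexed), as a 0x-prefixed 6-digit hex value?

0x68EDC0

s_0 = plaintext = 0x232088
s_1 = Round(s_0, k_0) = 0x08860D
s_2 = Round(s_1, k_1) = 0x60D68E
s_3 = Round(s_2, k_2) = 0x68EDC0
s_4 = Round(s_3, k_3) = 0xDC0D55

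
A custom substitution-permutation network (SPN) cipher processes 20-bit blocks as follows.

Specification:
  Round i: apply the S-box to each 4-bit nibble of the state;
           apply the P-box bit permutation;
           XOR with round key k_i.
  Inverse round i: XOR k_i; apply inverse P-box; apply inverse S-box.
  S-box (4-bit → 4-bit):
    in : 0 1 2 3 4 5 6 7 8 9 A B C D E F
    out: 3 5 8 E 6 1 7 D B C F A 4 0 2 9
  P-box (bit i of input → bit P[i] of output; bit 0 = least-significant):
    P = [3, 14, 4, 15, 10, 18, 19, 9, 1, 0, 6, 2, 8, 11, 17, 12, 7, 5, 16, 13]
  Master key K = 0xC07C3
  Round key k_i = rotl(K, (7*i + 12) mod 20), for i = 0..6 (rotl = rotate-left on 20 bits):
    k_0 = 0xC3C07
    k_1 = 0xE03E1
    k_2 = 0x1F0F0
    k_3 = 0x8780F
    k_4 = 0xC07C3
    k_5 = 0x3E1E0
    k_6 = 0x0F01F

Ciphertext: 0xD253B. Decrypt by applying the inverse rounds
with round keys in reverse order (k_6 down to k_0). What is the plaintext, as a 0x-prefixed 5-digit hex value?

s_0 = ciphertext = 0xD253B
s_1 = InvRound(s_0, k_6) = 0x4F26B
s_2 = InvRound(s_1, k_5) = 0x170B5
s_3 = InvRound(s_2, k_4) = 0x3F7A4
s_4 = InvRound(s_3, k_3) = 0x6607F
s_5 = InvRound(s_4, k_2) = 0x198EF
s_6 = InvRound(s_5, k_1) = 0xCAF3F
s_7 = InvRound(s_6, k_0) = 0xEFD27

0xEFD27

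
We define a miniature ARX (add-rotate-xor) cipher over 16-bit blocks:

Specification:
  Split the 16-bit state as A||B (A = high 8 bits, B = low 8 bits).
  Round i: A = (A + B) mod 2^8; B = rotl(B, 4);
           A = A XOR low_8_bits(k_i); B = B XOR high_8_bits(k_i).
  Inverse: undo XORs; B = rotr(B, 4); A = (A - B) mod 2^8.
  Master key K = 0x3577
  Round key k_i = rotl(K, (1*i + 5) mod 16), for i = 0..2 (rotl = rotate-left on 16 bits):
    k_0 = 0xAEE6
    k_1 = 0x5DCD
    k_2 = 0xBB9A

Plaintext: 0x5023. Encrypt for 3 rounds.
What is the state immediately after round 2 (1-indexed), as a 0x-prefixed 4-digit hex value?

0xFC94

s_0 = plaintext = 0x5023
s_1 = Round(s_0, k_0) = 0x959C
s_2 = Round(s_1, k_1) = 0xFC94
s_3 = Round(s_2, k_2) = 0x0AF2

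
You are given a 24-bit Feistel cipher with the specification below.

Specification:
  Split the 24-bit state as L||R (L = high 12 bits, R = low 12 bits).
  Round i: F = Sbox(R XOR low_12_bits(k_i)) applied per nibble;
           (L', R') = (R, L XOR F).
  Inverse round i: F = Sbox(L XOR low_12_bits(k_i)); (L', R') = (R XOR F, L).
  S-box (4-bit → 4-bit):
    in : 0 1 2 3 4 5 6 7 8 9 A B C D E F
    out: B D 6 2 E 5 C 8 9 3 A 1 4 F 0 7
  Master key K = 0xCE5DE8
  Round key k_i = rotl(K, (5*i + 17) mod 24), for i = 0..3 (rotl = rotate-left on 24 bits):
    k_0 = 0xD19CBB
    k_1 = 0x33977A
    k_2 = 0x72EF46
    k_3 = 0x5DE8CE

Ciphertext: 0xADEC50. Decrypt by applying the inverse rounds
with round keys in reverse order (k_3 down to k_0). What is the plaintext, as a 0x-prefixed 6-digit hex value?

s_0 = ciphertext = 0xADEC50
s_1 = InvRound(s_0, k_3) = 0xA8BADE
s_2 = InvRound(s_1, k_2) = 0xF91A8B
s_3 = InvRound(s_2, k_1) = 0x38AF91
s_4 = InvRound(s_3, k_0) = 0x8BC38A

0x8BC38A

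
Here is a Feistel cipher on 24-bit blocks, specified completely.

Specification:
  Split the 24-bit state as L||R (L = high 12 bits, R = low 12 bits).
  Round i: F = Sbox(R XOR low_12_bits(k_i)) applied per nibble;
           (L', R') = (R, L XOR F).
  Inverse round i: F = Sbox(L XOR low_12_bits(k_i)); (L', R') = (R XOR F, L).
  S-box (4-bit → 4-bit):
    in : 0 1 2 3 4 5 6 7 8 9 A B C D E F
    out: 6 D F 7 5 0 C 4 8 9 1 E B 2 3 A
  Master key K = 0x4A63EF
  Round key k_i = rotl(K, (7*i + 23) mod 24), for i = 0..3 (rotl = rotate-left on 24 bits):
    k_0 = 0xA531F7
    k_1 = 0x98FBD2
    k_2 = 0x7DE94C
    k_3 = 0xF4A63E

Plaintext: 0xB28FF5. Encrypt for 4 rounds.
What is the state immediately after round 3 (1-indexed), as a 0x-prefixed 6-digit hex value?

0x8655BE

s_0 = plaintext = 0xB28FF5
s_1 = Round(s_0, k_0) = 0xFF5847
s_2 = Round(s_1, k_1) = 0x847865
s_3 = Round(s_2, k_2) = 0x8655BE
s_4 = Round(s_3, k_3) = 0x5BEFE3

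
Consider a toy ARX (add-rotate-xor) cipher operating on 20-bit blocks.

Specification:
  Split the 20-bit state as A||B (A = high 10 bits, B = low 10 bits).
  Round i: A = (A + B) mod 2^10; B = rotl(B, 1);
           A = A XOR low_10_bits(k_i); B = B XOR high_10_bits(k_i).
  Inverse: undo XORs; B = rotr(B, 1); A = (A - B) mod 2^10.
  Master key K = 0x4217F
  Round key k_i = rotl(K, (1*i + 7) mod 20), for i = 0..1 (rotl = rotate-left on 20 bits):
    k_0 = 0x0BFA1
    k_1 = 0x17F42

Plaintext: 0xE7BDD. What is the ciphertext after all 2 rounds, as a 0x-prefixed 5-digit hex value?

0xCB376

s_0 = plaintext = 0xE7BDD
s_1 = Round(s_0, k_0) = 0x36B94
s_2 = Round(s_1, k_1) = 0xCB376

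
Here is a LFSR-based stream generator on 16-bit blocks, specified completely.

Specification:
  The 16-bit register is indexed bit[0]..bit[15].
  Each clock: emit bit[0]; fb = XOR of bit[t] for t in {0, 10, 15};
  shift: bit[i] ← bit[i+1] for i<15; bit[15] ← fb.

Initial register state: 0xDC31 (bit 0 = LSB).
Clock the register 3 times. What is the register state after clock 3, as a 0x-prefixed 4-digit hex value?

reg_0 = 0xDC31
clock 1: out=1, reg = 0xEE18
clock 2: out=0, reg = 0x770C
clock 3: out=0, reg = 0xBB86

0xBB86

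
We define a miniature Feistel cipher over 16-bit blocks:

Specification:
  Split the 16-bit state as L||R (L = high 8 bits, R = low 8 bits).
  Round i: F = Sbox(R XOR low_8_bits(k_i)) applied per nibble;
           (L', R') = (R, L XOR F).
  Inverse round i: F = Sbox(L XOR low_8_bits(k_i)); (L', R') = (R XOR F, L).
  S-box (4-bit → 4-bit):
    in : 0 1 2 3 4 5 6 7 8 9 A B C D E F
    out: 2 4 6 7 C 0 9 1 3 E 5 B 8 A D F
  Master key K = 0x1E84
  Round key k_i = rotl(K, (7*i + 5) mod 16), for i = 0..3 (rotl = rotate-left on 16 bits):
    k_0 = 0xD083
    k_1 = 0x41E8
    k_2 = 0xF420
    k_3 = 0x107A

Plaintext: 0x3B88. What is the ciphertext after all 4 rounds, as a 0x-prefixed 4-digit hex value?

s_0 = plaintext = 0x3B88
s_1 = Round(s_0, k_0) = 0x8810
s_2 = Round(s_1, k_1) = 0x107B
s_3 = Round(s_2, k_2) = 0x7B1B
s_4 = Round(s_3, k_3) = 0x1BEF

0x1BEF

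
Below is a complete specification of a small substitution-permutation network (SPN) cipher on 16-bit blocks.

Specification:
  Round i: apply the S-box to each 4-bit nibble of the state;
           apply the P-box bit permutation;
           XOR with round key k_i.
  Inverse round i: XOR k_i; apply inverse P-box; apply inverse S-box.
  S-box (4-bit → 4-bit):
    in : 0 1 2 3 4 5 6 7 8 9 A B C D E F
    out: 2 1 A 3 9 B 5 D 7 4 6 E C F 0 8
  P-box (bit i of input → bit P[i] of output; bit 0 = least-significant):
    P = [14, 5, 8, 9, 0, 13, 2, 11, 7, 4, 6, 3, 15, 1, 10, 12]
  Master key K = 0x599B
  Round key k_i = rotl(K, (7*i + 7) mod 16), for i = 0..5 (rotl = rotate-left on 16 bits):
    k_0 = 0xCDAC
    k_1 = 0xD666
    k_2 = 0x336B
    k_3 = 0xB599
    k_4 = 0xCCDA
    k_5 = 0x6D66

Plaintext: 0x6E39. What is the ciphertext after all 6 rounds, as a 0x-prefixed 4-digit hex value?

s_0 = plaintext = 0x6E39
s_1 = Round(s_0, k_0) = 0x68AD
s_2 = Round(s_1, k_1) = 0x3192
s_3 = Round(s_2, k_2) = 0xB1CD
s_4 = Round(s_3, k_3) = 0xEA3F
s_5 = Round(s_4, k_4) = 0xEE8B
s_6 = Round(s_5, k_5) = 0x4E43

0x4E43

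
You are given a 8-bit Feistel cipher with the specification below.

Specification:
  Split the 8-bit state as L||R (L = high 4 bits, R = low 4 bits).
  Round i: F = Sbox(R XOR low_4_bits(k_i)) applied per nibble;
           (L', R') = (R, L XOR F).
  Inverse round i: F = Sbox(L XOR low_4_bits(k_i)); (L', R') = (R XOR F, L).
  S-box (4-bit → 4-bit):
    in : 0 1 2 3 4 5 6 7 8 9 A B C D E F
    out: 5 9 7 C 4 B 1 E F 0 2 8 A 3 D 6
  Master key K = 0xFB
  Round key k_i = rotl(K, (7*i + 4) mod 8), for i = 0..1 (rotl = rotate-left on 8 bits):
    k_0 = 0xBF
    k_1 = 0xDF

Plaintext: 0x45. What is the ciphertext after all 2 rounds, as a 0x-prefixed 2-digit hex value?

0x65

s_0 = plaintext = 0x45
s_1 = Round(s_0, k_0) = 0x56
s_2 = Round(s_1, k_1) = 0x65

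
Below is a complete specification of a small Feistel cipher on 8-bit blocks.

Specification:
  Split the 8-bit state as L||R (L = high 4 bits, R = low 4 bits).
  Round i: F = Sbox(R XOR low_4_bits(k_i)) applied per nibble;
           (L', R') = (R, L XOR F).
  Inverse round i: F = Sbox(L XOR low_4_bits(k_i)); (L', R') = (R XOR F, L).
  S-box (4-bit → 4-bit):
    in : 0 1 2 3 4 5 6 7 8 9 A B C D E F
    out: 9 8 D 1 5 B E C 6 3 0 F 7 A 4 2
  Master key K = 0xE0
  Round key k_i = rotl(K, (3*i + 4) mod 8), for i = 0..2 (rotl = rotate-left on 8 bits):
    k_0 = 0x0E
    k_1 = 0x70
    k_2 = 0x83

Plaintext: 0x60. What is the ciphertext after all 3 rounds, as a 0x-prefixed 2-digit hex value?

s_0 = plaintext = 0x60
s_1 = Round(s_0, k_0) = 0x02
s_2 = Round(s_1, k_1) = 0x2D
s_3 = Round(s_2, k_2) = 0xD6

0xD6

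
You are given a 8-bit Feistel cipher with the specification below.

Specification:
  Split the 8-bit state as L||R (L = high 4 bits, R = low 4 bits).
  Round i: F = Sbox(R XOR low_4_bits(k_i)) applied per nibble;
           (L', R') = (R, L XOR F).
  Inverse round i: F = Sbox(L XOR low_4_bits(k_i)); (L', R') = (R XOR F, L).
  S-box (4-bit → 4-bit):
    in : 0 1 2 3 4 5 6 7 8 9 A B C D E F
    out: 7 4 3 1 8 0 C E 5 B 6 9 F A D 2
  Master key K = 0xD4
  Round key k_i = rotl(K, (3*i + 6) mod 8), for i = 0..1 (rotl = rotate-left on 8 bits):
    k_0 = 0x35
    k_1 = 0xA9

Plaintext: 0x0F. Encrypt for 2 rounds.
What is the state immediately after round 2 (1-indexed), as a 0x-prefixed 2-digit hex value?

0x6D

s_0 = plaintext = 0x0F
s_1 = Round(s_0, k_0) = 0xF6
s_2 = Round(s_1, k_1) = 0x6D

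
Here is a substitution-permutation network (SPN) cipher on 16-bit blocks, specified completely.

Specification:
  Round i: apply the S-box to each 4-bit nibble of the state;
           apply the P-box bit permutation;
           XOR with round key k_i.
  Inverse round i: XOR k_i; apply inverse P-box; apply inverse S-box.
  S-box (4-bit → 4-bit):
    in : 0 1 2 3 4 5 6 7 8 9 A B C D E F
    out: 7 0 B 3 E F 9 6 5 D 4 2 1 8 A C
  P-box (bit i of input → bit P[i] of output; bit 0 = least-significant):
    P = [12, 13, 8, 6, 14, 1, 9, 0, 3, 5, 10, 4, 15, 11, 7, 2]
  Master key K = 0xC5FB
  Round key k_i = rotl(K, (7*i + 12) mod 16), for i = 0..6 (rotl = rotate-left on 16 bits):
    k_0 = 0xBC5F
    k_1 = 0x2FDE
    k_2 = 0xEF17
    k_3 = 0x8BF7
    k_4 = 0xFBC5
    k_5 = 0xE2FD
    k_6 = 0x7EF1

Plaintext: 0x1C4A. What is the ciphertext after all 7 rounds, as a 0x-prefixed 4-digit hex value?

s_0 = plaintext = 0x1C4A
s_1 = Round(s_0, k_0) = 0xBF54
s_2 = Round(s_1, k_1) = 0x408D
s_3 = Round(s_2, k_2) = 0xA1FB
s_4 = Round(s_3, k_3) = 0xA976
s_5 = Round(s_4, k_4) = 0xED1F
s_6 = Round(s_5, k_5) = 0xEBA9
s_7 = Round(s_6, k_6) = 0x6595

0x6595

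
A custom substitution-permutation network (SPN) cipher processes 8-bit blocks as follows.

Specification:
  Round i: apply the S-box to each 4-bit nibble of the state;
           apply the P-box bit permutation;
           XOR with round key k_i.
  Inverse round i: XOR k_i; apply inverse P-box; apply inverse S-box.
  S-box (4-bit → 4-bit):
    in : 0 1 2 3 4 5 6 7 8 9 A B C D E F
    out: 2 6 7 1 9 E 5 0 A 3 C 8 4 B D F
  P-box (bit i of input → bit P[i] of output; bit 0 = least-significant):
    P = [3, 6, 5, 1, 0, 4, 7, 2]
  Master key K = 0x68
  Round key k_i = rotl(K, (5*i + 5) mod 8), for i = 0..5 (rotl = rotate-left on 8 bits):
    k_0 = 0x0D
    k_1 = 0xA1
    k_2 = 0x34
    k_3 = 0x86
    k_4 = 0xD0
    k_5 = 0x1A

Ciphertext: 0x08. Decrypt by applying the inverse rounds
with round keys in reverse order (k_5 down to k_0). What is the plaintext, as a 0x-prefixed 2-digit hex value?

0x6E

s_0 = ciphertext = 0x08
s_1 = InvRound(s_0, k_5) = 0x0B
s_2 = InvRound(s_1, k_4) = 0x2D
s_3 = InvRound(s_2, k_3) = 0x6E
s_4 = InvRound(s_3, k_2) = 0x0D
s_5 = InvRound(s_4, k_1) = 0xA6
s_6 = InvRound(s_5, k_0) = 0x6E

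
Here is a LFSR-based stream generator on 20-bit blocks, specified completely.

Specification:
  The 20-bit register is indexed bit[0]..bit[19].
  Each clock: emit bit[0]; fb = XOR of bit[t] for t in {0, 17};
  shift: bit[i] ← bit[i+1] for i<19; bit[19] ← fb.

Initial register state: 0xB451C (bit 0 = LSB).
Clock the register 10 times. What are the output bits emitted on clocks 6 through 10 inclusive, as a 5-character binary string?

reg_0 = 0xB451C
clock 1: out=0, reg = 0xDA28E
clock 2: out=0, reg = 0x6D147
clock 3: out=1, reg = 0x368A3
clock 4: out=1, reg = 0x1B451
clock 5: out=1, reg = 0x8DA28
clock 6: out=0, reg = 0x46D14
clock 7: out=0, reg = 0x2368A
clock 8: out=0, reg = 0x91B45
clock 9: out=1, reg = 0xC8DA2
clock 10: out=0, reg = 0x646D1

00010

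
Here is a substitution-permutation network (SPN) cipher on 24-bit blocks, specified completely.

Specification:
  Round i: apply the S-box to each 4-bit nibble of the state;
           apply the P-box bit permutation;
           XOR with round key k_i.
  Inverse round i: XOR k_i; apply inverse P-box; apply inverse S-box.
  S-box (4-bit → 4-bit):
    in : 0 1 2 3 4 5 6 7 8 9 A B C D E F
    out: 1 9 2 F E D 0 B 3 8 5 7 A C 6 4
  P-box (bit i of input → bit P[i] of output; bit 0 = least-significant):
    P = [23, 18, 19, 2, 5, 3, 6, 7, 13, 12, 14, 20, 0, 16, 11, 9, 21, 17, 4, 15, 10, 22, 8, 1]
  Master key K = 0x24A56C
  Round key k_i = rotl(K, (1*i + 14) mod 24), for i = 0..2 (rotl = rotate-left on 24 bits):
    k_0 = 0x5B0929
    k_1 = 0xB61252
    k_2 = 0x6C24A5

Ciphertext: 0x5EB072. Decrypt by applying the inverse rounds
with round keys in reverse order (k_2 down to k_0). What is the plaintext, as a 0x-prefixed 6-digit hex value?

0xE2385F

s_0 = ciphertext = 0x5EB072
s_1 = InvRound(s_0, k_2) = 0x130CD9
s_2 = InvRound(s_1, k_1) = 0x1032C8
s_3 = InvRound(s_2, k_0) = 0xE2385F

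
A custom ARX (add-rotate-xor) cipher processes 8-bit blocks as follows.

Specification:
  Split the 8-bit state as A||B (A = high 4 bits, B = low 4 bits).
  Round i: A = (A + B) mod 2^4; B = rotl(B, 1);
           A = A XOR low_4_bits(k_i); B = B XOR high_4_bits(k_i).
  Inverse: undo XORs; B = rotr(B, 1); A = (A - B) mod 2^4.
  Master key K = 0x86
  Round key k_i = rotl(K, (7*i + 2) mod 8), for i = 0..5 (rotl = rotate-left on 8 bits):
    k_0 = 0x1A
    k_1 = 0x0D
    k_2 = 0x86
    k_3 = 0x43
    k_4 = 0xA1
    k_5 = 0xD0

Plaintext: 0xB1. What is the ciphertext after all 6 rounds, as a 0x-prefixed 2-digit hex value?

0x1B

s_0 = plaintext = 0xB1
s_1 = Round(s_0, k_0) = 0x63
s_2 = Round(s_1, k_1) = 0x46
s_3 = Round(s_2, k_2) = 0xC4
s_4 = Round(s_3, k_3) = 0x3C
s_5 = Round(s_4, k_4) = 0xE3
s_6 = Round(s_5, k_5) = 0x1B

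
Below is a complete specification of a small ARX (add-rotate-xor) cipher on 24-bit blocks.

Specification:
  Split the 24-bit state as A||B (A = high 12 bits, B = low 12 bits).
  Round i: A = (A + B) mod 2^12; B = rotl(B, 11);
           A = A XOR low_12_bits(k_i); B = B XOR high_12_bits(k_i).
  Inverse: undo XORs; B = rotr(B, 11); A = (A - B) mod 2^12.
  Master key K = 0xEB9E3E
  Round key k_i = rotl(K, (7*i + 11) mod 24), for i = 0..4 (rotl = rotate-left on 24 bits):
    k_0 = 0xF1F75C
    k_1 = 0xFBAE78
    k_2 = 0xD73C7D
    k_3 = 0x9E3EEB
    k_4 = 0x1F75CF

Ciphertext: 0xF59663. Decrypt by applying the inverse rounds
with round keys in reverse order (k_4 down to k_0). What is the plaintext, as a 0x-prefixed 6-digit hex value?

s_0 = ciphertext = 0xF59663
s_1 = InvRound(s_0, k_4) = 0xB6EF28
s_2 = InvRound(s_1, k_3) = 0x7EFD96
s_3 = InvRound(s_2, k_2) = 0x9C81CA
s_4 = InvRound(s_3, k_1) = 0xACFCE1
s_5 = InvRound(s_4, k_0) = 0x5977FC

0x5977FC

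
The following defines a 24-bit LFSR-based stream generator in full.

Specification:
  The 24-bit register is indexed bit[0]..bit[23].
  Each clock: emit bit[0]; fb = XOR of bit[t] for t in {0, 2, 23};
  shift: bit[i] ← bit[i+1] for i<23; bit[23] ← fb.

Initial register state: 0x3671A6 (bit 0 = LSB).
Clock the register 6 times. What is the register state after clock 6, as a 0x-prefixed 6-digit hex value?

0x14D9C6

reg_0 = 0x3671A6
clock 1: out=0, reg = 0x9B38D3
clock 2: out=1, reg = 0x4D9C69
clock 3: out=1, reg = 0xA6CE34
clock 4: out=0, reg = 0x53671A
clock 5: out=0, reg = 0x29B38D
clock 6: out=1, reg = 0x14D9C6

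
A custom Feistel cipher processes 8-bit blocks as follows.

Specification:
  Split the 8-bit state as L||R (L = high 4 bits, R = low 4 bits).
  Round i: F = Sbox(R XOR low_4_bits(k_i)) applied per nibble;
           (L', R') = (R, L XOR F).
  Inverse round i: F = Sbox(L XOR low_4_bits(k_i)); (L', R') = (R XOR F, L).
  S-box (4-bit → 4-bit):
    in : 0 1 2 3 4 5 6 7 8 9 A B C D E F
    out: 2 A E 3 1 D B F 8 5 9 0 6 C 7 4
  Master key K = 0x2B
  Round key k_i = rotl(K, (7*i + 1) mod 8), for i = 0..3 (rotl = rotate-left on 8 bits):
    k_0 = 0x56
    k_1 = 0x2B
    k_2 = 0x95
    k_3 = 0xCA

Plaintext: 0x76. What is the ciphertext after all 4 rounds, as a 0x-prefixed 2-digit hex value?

0x46

s_0 = plaintext = 0x76
s_1 = Round(s_0, k_0) = 0x65
s_2 = Round(s_1, k_1) = 0x51
s_3 = Round(s_2, k_2) = 0x14
s_4 = Round(s_3, k_3) = 0x46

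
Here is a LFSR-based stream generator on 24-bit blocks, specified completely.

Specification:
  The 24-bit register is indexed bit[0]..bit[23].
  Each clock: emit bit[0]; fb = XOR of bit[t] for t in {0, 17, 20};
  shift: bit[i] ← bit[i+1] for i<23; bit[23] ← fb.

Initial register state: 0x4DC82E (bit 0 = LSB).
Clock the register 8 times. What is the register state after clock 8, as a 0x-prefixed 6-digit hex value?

reg_0 = 0x4DC82E
clock 1: out=0, reg = 0x26E417
clock 2: out=1, reg = 0x13720B
clock 3: out=1, reg = 0x89B905
clock 4: out=1, reg = 0xC4DC82
clock 5: out=0, reg = 0x626E41
clock 6: out=1, reg = 0x313720
clock 7: out=0, reg = 0x989B90
clock 8: out=0, reg = 0xCC4DC8

0xCC4DC8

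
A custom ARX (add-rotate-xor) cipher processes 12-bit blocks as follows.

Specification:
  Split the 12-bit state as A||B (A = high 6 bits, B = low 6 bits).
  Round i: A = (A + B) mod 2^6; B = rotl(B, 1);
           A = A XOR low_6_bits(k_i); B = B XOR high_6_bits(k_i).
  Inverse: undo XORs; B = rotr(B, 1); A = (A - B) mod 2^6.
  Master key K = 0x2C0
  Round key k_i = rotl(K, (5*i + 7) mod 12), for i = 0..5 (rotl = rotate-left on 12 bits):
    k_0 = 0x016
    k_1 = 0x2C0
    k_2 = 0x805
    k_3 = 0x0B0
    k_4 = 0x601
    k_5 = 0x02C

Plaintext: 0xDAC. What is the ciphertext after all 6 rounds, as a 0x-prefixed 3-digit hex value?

s_0 = plaintext = 0xDAC
s_1 = Round(s_0, k_0) = 0xD19
s_2 = Round(s_1, k_1) = 0x379
s_3 = Round(s_2, k_2) = 0x0D3
s_4 = Round(s_3, k_3) = 0x9A4
s_5 = Round(s_4, k_4) = 0x2D1
s_6 = Round(s_5, k_5) = 0xC22

0xC22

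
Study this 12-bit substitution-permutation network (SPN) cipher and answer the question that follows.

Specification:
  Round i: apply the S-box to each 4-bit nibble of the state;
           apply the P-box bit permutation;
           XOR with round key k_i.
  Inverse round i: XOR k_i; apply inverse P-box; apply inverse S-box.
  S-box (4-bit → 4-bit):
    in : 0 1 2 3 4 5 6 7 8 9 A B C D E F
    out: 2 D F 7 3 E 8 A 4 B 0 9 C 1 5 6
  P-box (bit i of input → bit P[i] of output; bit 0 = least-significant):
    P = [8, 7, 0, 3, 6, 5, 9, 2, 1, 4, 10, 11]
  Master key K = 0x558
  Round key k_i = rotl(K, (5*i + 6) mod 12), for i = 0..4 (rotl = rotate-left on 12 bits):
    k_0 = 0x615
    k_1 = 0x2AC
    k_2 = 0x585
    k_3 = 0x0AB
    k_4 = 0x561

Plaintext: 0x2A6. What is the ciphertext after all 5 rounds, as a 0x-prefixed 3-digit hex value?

0x5FF

s_0 = plaintext = 0x2A6
s_1 = Round(s_0, k_0) = 0xA0F
s_2 = Round(s_1, k_1) = 0x20D
s_3 = Round(s_2, k_2) = 0x8B7
s_4 = Round(s_3, k_3) = 0x467
s_5 = Round(s_4, k_4) = 0x5FF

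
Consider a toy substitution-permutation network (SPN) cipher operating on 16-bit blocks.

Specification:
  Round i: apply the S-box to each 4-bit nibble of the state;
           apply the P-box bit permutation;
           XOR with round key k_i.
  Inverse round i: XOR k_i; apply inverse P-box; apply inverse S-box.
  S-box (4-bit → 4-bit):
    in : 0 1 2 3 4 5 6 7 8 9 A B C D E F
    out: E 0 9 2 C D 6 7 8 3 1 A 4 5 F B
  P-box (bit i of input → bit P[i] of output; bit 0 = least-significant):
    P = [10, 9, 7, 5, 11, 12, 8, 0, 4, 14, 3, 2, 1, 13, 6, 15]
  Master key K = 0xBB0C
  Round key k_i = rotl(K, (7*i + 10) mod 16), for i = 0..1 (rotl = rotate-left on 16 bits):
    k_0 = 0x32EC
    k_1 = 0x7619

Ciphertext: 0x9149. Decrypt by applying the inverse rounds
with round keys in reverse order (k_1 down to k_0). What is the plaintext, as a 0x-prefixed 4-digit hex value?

s_0 = ciphertext = 0x9149
s_1 = InvRound(s_0, k_1) = 0x09C9
s_2 = InvRound(s_1, k_0) = 0x38EB

0x38EB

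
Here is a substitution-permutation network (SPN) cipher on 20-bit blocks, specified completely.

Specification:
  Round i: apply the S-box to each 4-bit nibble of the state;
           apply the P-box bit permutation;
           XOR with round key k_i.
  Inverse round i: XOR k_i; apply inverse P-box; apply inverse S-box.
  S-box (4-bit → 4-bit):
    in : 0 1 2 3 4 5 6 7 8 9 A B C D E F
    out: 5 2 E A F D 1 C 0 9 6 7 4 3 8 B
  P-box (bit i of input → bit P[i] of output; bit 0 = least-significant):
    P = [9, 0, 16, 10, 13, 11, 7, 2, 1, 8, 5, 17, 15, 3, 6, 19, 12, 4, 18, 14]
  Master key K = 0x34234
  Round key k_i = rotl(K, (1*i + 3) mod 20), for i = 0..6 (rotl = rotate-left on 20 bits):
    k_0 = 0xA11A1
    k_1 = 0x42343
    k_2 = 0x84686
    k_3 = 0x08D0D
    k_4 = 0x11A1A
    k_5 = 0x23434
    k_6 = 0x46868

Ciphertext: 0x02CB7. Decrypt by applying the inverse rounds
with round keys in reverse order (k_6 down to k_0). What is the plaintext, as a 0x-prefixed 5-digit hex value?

s_0 = ciphertext = 0x02CB7
s_1 = InvRound(s_0, k_6) = 0x2A673
s_2 = InvRound(s_1, k_5) = 0x606ED
s_3 = InvRound(s_2, k_4) = 0xBC522
s_4 = InvRound(s_3, k_3) = 0xE353A
s_5 = InvRound(s_4, k_2) = 0x41256
s_6 = InvRound(s_5, k_1) = 0xD8191
s_7 = InvRound(s_6, k_0) = 0xB678C

0xB678C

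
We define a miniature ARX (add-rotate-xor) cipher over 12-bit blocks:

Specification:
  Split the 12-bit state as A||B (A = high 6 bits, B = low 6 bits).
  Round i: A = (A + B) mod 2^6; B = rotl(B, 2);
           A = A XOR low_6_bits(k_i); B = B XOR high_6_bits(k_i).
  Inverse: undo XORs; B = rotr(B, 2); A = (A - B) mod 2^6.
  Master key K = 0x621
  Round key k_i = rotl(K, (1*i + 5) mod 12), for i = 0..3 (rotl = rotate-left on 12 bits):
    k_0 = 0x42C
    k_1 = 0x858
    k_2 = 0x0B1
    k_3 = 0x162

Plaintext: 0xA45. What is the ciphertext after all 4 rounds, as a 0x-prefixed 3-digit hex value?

s_0 = plaintext = 0xA45
s_1 = Round(s_0, k_0) = 0x084
s_2 = Round(s_1, k_1) = 0x7B1
s_3 = Round(s_2, k_2) = 0xF85
s_4 = Round(s_3, k_3) = 0x851

0x851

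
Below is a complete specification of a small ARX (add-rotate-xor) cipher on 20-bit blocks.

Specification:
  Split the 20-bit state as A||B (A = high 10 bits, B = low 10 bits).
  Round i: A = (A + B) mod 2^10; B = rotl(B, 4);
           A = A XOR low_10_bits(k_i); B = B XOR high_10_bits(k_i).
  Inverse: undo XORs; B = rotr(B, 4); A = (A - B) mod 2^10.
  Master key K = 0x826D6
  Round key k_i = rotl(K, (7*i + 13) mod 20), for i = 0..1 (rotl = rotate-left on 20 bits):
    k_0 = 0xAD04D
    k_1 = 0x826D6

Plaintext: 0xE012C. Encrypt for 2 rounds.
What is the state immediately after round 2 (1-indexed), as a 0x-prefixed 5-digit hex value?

s_0 = plaintext = 0xE012C
s_1 = Round(s_0, k_0) = 0x38470
s_2 = Round(s_1, k_1) = 0xE1D08

0xE1D08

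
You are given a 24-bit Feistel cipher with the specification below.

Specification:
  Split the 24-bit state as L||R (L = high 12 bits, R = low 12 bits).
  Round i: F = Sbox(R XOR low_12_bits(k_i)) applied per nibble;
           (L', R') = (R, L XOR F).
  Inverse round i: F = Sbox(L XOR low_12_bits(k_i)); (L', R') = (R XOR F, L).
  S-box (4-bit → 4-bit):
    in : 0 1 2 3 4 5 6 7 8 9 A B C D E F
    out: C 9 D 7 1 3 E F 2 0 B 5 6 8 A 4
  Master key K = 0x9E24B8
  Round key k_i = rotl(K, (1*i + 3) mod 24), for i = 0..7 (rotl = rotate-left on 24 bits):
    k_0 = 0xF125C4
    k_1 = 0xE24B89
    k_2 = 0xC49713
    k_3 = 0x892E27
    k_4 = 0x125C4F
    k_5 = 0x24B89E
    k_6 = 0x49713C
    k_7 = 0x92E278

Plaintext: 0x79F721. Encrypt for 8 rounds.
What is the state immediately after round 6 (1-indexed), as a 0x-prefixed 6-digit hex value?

s_0 = plaintext = 0x79F721
s_1 = Round(s_0, k_0) = 0x721A3C
s_2 = Round(s_1, k_1) = 0xA3CE72
s_3 = Round(s_2, k_2) = 0xE72AD5
s_4 = Round(s_3, k_3) = 0xAD5F3F
s_5 = Round(s_4, k_4) = 0xF3FD29
s_6 = Round(s_5, k_5) = 0xD29C60
s_7 = Round(s_6, k_6) = 0xC6051F
s_8 = Round(s_7, k_7) = 0x51F38F

0xD29C60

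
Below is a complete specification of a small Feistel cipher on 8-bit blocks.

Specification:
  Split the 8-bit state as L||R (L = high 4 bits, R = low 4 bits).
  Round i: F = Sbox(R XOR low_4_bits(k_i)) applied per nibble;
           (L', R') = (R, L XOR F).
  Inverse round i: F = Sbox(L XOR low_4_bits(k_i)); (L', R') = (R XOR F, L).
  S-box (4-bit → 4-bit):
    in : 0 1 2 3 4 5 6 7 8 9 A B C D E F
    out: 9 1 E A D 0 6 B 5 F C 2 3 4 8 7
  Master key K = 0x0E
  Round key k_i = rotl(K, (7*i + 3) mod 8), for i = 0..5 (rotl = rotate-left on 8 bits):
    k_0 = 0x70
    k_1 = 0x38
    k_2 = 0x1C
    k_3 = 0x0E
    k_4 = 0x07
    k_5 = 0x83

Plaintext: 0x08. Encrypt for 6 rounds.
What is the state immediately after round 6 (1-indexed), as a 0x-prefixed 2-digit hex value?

0xC5

s_0 = plaintext = 0x08
s_1 = Round(s_0, k_0) = 0x85
s_2 = Round(s_1, k_1) = 0x5C
s_3 = Round(s_2, k_2) = 0xCC
s_4 = Round(s_3, k_3) = 0xC2
s_5 = Round(s_4, k_4) = 0x2C
s_6 = Round(s_5, k_5) = 0xC5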